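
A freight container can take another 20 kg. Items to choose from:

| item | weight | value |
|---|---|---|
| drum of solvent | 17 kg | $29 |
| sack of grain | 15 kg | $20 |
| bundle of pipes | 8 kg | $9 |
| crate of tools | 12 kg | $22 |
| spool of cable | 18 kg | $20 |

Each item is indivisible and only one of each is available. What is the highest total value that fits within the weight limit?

$31

Check high-value combinations within 20 kg:
- bundle of pipes+crate of tools: weight 8+12=20, value 9+22=31
- drum of solvent: weight 17, value 29
- crate of tools: weight 12, value 22
- sack of grain: weight 15, value 20
Best: $31.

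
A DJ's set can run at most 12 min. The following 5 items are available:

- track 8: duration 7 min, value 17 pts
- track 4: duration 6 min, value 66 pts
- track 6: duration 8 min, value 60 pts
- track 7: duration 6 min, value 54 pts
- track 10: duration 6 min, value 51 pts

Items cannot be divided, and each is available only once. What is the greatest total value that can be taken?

120 pts

This is a 0/1 knapsack; check combinations near the capacity.
- track 4+track 7: duration 6+6=12, value 66+54=120
- track 4+track 10: duration 6+6=12, value 66+51=117
- track 7+track 10: duration 6+6=12, value 54+51=105
Best: 120 pts.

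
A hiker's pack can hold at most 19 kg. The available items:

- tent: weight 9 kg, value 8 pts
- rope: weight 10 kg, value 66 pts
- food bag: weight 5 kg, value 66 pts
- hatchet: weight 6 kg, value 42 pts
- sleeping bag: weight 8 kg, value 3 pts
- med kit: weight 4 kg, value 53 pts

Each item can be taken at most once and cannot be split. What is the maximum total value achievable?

Check high-value combinations within 19 kg:
- rope+food bag+med kit: weight 10+5+4=19, value 66+66+53=185
- food bag+hatchet+med kit: weight 5+6+4=15, value 66+42+53=161
- rope+food bag: weight 10+5=15, value 66+66=132
- tent+food bag+med kit: weight 9+5+4=18, value 8+66+53=127
Best: 185 pts.

185 pts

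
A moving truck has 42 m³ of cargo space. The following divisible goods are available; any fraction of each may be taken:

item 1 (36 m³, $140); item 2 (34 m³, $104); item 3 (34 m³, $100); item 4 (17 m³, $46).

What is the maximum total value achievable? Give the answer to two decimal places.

158.35

Take in order of value per unit:
- item 1 (140/36 per unit): all 36 → value 140, running total 140.00
- item 2 (104/34 per unit): 6 of 34 → value 6×104/34 = 18.3529, running total 158.35
Total 158.35.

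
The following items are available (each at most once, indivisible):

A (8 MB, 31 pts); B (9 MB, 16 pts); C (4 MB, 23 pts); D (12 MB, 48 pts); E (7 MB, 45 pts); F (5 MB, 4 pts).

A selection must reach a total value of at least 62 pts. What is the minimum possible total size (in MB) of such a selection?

11

Subsets with value ≥ 62, sorted by total size:
- C+E: size 11, value 68
- A+E: size 15, value 76
Minimum size: 11 MB.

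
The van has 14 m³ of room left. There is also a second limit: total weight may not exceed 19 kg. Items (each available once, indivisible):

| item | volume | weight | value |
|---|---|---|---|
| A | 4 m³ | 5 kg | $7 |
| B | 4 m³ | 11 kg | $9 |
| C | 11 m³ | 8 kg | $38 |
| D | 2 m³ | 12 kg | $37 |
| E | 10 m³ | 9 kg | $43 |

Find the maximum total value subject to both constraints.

Feasible sets respecting both limits:
- A+E: volume 14, weight 14, value 50
- A+D: volume 6, weight 17, value 44
- E: volume 10, weight 9, value 43
- C: volume 11, weight 8, value 38
Best: $50.

$50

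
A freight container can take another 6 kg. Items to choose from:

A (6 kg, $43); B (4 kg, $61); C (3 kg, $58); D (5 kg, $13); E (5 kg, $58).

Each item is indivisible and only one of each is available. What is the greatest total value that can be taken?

Check high-value combinations within 6 kg:
- B: weight 4, value 61
- C: weight 3, value 58
- E: weight 5, value 58
- A: weight 6, value 43
- D: weight 5, value 13
Best: $61.

$61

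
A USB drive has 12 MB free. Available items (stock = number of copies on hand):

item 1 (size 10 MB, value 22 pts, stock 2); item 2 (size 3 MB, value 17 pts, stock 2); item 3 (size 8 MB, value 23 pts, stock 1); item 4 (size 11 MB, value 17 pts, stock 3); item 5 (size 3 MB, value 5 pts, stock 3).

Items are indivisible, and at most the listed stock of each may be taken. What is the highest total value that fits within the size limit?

Top feasible selections:
- 2×item 2 + 2×item 5: size 12, value 44
- 1×item 2 + 1×item 3: size 11, value 40
- 2×item 2 + 1×item 5: size 9, value 39
- 2×item 2: size 6, value 34
Best: 44 pts.

44 pts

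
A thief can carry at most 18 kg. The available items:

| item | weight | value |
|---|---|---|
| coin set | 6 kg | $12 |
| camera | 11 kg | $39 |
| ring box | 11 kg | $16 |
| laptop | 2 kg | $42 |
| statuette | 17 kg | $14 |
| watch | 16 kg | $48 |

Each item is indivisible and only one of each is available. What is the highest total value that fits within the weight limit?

$90

Check high-value combinations within 18 kg:
- laptop+watch: weight 2+16=18, value 42+48=90
- camera+laptop: weight 11+2=13, value 39+42=81
- ring box+laptop: weight 11+2=13, value 16+42=58
- coin set+laptop: weight 6+2=8, value 12+42=54
- coin set+camera: weight 6+11=17, value 12+39=51
Best: $90.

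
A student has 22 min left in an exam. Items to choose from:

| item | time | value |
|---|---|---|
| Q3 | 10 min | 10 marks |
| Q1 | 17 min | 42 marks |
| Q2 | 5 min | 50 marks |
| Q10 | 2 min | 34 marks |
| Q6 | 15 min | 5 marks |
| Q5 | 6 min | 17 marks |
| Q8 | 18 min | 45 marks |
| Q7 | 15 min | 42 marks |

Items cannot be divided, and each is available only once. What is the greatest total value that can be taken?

126 marks

Check high-value combinations within 22 min:
- Q2+Q10+Q7: time 5+2+15=22, value 50+34+42=126
- Q2+Q10+Q5: time 5+2+6=13, value 50+34+17=101
- Q3+Q2+Q10: time 10+5+2=17, value 10+50+34=94
- Q2+Q7: time 5+15=20, value 50+42=92
Best: 126 marks.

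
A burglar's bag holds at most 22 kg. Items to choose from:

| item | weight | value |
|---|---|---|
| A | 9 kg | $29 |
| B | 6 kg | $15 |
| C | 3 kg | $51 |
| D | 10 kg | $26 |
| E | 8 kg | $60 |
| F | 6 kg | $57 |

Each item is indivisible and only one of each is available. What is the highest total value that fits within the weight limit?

This is a 0/1 knapsack; check combinations near the capacity.
- C+E+F: weight 3+8+6=17, value 51+60+57=168
- A+C+E: weight 9+3+8=20, value 29+51+60=140
- A+C+F: weight 9+3+6=18, value 29+51+57=137
- C+D+E: weight 3+10+8=21, value 51+26+60=137
Best: $168.

$168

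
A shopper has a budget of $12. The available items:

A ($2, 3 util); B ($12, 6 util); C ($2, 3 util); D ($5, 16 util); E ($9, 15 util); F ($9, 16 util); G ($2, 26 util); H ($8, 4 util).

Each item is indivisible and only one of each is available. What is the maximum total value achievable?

Check high-value combinations within $12:
- A+C+D+G: cost 2+2+5+2=11, value 3+3+16+26=48
- A+D+G: cost 2+5+2=9, value 3+16+26=45
- C+D+G: cost 2+5+2=9, value 3+16+26=45
- D+G: cost 5+2=7, value 16+26=42
Best: 48 util.

48 util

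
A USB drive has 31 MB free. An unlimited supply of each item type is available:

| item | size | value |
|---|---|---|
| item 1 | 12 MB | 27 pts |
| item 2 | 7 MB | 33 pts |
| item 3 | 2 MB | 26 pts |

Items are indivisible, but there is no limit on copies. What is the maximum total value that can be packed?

Best value-per-unit is item 3 at 26/2, and filling with it alone uses size 15×2=30. No mix of the others beats 15×26 = 390.

390 pts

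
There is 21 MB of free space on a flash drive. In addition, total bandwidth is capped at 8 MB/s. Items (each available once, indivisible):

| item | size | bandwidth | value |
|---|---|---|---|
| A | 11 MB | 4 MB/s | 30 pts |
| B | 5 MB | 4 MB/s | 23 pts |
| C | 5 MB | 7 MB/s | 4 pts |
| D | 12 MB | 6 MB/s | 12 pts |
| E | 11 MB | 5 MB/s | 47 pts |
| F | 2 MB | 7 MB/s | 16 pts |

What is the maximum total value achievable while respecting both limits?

53 pts

Feasible sets respecting both limits:
- A+B: size 16, bandwidth 8, value 53
- E: size 11, bandwidth 5, value 47
- A: size 11, bandwidth 4, value 30
Best: 53 pts.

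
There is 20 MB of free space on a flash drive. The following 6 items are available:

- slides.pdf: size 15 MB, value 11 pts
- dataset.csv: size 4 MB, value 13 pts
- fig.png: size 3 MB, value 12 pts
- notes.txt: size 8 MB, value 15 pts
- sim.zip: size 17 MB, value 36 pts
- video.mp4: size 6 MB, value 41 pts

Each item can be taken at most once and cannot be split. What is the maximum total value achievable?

This is a 0/1 knapsack; check combinations near the capacity.
- dataset.csv+notes.txt+video.mp4: size 4+8+6=18, value 13+15+41=69
- fig.png+notes.txt+video.mp4: size 3+8+6=17, value 12+15+41=68
- dataset.csv+fig.png+video.mp4: size 4+3+6=13, value 13+12+41=66
- notes.txt+video.mp4: size 8+6=14, value 15+41=56
Best: 69 pts.

69 pts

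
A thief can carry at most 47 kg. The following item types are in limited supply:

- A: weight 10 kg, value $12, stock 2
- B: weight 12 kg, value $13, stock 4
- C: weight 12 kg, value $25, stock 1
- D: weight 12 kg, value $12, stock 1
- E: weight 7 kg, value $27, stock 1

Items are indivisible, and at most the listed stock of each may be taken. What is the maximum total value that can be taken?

$78

Top feasible selections:
- 2×B + 1×C + 1×E: weight 43, value 78
- 1×A + 1×B + 1×C + 1×E: weight 41, value 77
- 1×B + 1×C + 1×D + 1×E: weight 43, value 77
Best: $78.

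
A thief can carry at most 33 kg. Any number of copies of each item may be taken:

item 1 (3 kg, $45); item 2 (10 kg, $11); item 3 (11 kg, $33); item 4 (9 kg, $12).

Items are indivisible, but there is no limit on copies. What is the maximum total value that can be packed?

$495

Best value-per-unit is item 1 at 45/3, and filling with it alone uses weight 11×3=33. No mix of the others beats 11×45 = 495.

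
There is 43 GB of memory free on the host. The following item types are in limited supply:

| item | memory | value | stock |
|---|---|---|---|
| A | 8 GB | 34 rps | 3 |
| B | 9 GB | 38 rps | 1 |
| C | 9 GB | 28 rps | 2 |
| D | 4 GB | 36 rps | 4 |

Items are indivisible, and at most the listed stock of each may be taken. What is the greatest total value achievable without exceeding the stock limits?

250 rps

Top feasible selections:
- 2×A + 1×B + 4×D: memory 41, value 250
- 3×A + 4×D: memory 40, value 246
- 1×A + 1×B + 1×C + 4×D: memory 42, value 244
Best: 250 rps.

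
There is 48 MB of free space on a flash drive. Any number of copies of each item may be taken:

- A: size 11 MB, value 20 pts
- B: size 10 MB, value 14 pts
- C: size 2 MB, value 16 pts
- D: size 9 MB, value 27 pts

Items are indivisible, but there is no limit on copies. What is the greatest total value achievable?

384 pts

Best value-per-unit is C at 16/2, and filling with it alone uses size 24×2=48. No mix of the others beats 24×16 = 384.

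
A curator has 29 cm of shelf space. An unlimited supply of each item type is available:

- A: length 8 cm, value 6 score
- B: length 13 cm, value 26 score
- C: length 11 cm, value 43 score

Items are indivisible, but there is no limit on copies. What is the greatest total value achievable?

Best value-per-unit is C at 43/11, and filling with it alone uses length 2×11=22. No mix of the others beats 2×43 = 86.

86 score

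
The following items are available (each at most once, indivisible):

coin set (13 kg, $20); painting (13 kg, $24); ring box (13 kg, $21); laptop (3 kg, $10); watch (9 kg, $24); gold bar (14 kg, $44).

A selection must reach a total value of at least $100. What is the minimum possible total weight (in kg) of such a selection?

39

Subsets with value ≥ 100, sorted by total weight:
- painting+laptop+watch+gold bar: weight 39, value 102
- painting+ring box+watch+gold bar: weight 49, value 113
- coin set+painting+watch+gold bar: weight 49, value 112
- coin set+ring box+watch+gold bar: weight 49, value 109
Minimum weight: 39 kg.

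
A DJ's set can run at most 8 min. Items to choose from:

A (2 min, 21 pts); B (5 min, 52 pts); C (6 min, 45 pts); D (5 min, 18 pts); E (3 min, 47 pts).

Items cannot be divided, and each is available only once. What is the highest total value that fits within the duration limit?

Check high-value combinations within 8 min:
- B+E: duration 5+3=8, value 52+47=99
- A+B: duration 2+5=7, value 21+52=73
- A+E: duration 2+3=5, value 21+47=68
- A+C: duration 2+6=8, value 21+45=66
- D+E: duration 5+3=8, value 18+47=65
Best: 99 pts.

99 pts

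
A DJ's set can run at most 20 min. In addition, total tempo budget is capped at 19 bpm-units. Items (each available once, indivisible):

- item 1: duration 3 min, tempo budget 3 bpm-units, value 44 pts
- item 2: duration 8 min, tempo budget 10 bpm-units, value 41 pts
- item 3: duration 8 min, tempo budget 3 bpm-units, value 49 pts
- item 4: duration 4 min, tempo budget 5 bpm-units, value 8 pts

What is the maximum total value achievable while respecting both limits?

Feasible sets respecting both limits:
- item 1+item 2+item 3: duration 19, tempo budget 16, value 134
- item 1+item 3+item 4: duration 15, tempo budget 11, value 101
- item 2+item 3+item 4: duration 20, tempo budget 18, value 98
- item 1+item 3: duration 11, tempo budget 6, value 93
Best: 134 pts.

134 pts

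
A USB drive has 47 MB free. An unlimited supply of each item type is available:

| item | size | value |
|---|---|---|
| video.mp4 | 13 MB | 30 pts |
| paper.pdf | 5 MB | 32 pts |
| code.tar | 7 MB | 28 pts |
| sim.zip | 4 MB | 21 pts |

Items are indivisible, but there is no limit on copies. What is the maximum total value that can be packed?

288 pts

Best value-per-unit is paper.pdf at 32/5, and filling with it alone uses size 9×5=45. No mix of the others beats 9×32 = 288.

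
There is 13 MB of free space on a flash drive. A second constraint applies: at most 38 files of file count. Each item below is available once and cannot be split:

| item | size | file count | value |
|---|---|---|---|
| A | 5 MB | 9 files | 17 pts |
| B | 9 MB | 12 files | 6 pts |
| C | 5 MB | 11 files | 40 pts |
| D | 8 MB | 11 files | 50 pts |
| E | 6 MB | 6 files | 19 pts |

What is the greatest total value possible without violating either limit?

90 pts

Feasible sets respecting both limits:
- C+D: size 13, file count 22, value 90
- A+D: size 13, file count 20, value 67
- C+E: size 11, file count 17, value 59
- A+C: size 10, file count 20, value 57
Best: 90 pts.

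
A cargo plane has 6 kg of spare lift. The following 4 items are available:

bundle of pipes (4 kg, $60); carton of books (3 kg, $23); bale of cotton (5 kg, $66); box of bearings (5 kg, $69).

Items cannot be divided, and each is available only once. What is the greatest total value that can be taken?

Check high-value combinations within 6 kg:
- box of bearings: weight 5, value 69
- bale of cotton: weight 5, value 66
- bundle of pipes: weight 4, value 60
Best: $69.

$69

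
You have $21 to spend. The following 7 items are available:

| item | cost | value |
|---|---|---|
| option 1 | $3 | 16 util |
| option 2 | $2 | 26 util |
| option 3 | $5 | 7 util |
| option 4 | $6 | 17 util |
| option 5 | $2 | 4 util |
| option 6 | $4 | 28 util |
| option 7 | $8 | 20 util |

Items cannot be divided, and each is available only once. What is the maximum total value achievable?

Check high-value combinations within $21:
- option 1+option 2+option 5+option 6+option 7: cost 3+2+2+4+8=19, value 16+26+4+28+20=94
- option 1+option 2+option 3+option 4+option 6: cost 3+2+5+6+4=20, value 16+26+7+17+28=94
- option 1+option 2+option 4+option 5+option 6: cost 3+2+6+2+4=17, value 16+26+17+4+28=91
Best: 94 util.

94 util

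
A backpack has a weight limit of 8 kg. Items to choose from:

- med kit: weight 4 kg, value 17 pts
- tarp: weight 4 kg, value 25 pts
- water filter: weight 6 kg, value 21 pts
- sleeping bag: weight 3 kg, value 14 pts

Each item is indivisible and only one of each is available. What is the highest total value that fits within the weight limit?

42 pts

Check high-value combinations within 8 kg:
- med kit+tarp: weight 4+4=8, value 17+25=42
- tarp+sleeping bag: weight 4+3=7, value 25+14=39
- med kit+sleeping bag: weight 4+3=7, value 17+14=31
- tarp: weight 4, value 25
- water filter: weight 6, value 21
Best: 42 pts.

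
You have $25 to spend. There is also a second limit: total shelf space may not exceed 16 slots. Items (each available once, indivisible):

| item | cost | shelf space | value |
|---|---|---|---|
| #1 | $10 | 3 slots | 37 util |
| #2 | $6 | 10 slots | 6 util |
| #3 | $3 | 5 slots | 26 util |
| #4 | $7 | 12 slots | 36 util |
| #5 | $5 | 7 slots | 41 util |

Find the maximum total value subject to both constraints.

Feasible sets respecting both limits:
- #1+#3+#5: cost 18, shelf space 15, value 104
- #1+#5: cost 15, shelf space 10, value 78
- #1+#4: cost 17, shelf space 15, value 73
Best: 104 util.

104 util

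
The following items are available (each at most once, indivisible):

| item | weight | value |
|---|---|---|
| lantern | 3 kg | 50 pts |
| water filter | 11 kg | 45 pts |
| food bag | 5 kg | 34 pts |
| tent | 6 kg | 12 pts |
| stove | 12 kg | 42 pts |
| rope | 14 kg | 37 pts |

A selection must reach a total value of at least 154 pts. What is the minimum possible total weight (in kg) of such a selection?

Subsets with value ≥ 154, sorted by total weight:
- lantern+water filter+food bag+stove: weight 31, value 171
- lantern+water filter+food bag+rope: weight 33, value 166
- lantern+food bag+stove+rope: weight 34, value 163
Minimum weight: 31 kg.

31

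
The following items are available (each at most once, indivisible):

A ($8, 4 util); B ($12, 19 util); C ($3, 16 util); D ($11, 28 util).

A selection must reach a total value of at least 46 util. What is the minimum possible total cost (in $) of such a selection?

22

Subsets with value ≥ 46, sorted by total cost:
- A+C+D: cost 22, value 48
- B+D: cost 23, value 47
Minimum cost: 22 $.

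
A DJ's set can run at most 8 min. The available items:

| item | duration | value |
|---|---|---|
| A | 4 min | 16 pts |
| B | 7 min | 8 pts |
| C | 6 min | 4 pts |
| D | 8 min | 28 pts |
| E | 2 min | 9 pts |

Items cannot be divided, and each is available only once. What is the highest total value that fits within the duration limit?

28 pts

Check high-value combinations within 8 min:
- D: duration 8, value 28
- A+E: duration 4+2=6, value 16+9=25
- A: duration 4, value 16
- C+E: duration 6+2=8, value 4+9=13
- E: duration 2, value 9
Best: 28 pts.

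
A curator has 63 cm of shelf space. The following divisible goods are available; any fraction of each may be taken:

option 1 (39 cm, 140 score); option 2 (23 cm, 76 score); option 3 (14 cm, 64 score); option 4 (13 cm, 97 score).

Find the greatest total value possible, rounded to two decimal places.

290.23

Take in order of value per unit:
- option 4 (97/13 per unit): all 13 → value 97, running total 97.00
- option 3 (64/14 per unit): all 14 → value 64, running total 161.00
- option 1 (140/39 per unit): 36 of 39 → value 36×140/39 = 129.2308, running total 290.23
Total 290.23.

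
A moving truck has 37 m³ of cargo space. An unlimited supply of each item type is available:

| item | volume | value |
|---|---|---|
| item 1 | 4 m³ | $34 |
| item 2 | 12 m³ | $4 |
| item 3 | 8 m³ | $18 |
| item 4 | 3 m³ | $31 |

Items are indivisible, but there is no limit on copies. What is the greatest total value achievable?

$375

Best value-per-unit is item 4 at 31/3; filling with it alone gives 12×31 = 372.
Optimal mix: 1×item 1 + 11×item 4 → volume 37, value 375.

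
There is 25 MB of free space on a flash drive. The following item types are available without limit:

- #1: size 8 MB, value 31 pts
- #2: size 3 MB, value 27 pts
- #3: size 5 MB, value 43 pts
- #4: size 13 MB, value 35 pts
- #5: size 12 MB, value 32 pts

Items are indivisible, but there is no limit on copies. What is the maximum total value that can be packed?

Best value-per-unit is #2 at 27/3; filling with it alone gives 8×27 = 216.
Optimal mix: 5×#2 + 2×#3 → size 25, value 221.

221 pts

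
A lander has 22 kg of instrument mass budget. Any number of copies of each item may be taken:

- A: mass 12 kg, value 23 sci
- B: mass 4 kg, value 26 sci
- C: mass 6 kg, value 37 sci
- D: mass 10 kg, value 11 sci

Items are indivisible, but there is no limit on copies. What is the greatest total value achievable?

141 sci

Best value-per-unit is B at 26/4; filling with it alone gives 5×26 = 130.
Optimal mix: 4×B + 1×C → mass 22, value 141.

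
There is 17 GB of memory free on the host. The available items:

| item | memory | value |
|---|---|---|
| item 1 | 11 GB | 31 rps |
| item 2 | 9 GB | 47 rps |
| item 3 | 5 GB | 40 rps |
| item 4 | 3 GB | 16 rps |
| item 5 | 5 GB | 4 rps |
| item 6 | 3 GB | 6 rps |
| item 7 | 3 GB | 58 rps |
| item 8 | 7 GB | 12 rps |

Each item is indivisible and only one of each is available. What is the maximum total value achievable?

145 rps

Check high-value combinations within 17 GB:
- item 2+item 3+item 7: memory 9+5+3=17, value 47+40+58=145
- item 2+item 4+item 7: memory 9+3+3=15, value 47+16+58=121
- item 3+item 4+item 6+item 7: memory 5+3+3+3=14, value 40+16+6+58=120
- item 3+item 4+item 5+item 7: memory 5+3+5+3=16, value 40+16+4+58=118
Best: 145 rps.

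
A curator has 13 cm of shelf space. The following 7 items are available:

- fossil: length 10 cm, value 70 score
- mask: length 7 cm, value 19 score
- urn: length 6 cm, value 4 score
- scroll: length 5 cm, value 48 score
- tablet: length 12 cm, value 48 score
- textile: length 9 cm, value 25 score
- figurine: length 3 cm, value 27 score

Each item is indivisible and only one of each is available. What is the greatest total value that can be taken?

97 score

Check high-value combinations within 13 cm:
- fossil+figurine: length 10+3=13, value 70+27=97
- scroll+figurine: length 5+3=8, value 48+27=75
- fossil: length 10, value 70
- mask+scroll: length 7+5=12, value 19+48=67
- urn+scroll: length 6+5=11, value 4+48=52
Best: 97 score.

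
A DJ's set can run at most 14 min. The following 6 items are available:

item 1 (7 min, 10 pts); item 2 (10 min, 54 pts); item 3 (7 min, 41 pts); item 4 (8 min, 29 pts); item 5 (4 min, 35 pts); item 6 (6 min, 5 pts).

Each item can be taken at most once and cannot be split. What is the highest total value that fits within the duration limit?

Check high-value combinations within 14 min:
- item 2+item 5: duration 10+4=14, value 54+35=89
- item 3+item 5: duration 7+4=11, value 41+35=76
- item 4+item 5: duration 8+4=12, value 29+35=64
- item 2: duration 10, value 54
Best: 89 pts.

89 pts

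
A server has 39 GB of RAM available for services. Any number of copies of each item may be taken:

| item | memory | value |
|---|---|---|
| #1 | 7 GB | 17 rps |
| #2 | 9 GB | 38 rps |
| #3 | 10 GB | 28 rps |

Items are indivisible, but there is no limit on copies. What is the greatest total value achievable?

Best value-per-unit is #2 at 38/9, and filling with it alone uses memory 4×9=36. No mix of the others beats 4×38 = 152.

152 rps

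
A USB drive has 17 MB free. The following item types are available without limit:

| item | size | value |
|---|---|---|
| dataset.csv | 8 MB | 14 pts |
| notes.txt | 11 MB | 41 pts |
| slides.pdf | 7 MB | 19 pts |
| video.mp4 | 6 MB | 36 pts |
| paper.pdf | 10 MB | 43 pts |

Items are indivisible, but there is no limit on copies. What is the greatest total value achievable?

Best value-per-unit is video.mp4 at 36/6; filling with it alone gives 2×36 = 72.
Optimal mix: 1×video.mp4 + 1×paper.pdf → size 16, value 79.

79 pts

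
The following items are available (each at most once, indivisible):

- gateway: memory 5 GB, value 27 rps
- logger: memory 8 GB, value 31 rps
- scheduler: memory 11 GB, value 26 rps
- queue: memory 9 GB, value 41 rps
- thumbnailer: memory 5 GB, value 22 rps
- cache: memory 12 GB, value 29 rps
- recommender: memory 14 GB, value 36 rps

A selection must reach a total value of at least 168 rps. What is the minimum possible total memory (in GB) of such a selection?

50

Subsets with value ≥ 168, sorted by total memory:
- gateway+logger+scheduler+queue+thumbnailer+cache: memory 50, value 176
- gateway+logger+scheduler+queue+thumbnailer+recommender: memory 52, value 183
- gateway+logger+queue+thumbnailer+cache+recommender: memory 53, value 186
Minimum memory: 50 GB.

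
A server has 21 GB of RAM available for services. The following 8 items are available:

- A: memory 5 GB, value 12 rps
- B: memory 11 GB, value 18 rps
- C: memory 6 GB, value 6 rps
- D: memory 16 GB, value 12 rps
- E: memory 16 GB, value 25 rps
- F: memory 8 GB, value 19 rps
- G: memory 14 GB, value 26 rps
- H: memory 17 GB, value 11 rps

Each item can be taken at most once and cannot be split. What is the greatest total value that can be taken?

Check high-value combinations within 21 GB:
- A+G: memory 5+14=19, value 12+26=38
- B+F: memory 11+8=19, value 18+19=37
- A+C+F: memory 5+6+8=19, value 12+6+19=37
- A+E: memory 5+16=21, value 12+25=37
Best: 38 rps.

38 rps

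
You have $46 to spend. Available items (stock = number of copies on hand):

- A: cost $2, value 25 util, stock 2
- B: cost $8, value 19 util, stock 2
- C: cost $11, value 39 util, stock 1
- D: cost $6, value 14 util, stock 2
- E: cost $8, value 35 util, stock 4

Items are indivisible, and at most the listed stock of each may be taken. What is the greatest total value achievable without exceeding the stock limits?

Best selections within cost 46 and stock limits:
- 2×A + 1×B + 4×E: cost 44, value 209
- 2×A + 1×C + 1×D + 3×E: cost 45, value 208
Best: 209 util.

209 util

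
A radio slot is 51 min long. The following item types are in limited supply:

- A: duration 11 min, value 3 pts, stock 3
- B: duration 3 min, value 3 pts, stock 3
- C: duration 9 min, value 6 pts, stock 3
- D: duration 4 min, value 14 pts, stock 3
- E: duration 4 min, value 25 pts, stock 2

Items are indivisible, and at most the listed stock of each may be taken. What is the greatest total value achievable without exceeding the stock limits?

Best selections within duration 51 and stock limits:
- 3×B + 2×C + 3×D + 2×E: duration 47, value 113
- 1×B + 3×C + 3×D + 2×E: duration 50, value 113
Best: 113 pts.

113 pts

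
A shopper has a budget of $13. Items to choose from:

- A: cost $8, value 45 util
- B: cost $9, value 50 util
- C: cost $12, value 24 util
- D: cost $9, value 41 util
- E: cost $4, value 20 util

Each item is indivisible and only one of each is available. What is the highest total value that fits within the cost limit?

70 util

Check high-value combinations within $13:
- B+E: cost 9+4=13, value 50+20=70
- A+E: cost 8+4=12, value 45+20=65
- D+E: cost 9+4=13, value 41+20=61
- B: cost 9, value 50
Best: 70 util.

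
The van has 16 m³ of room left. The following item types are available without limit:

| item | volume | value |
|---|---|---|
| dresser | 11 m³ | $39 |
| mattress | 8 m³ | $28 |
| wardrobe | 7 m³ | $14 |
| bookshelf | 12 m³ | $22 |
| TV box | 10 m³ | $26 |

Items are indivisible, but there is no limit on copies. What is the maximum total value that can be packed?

$56

Best value-per-unit is dresser at 39/11; filling with it alone gives 1×39 = 39.
Optimal mix: 2×mattress → volume 16, value 56.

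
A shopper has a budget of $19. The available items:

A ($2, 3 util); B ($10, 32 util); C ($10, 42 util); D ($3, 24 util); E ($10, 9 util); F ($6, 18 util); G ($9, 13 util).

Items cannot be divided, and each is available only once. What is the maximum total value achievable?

84 util

This is a 0/1 knapsack; check combinations near the capacity.
- C+D+F: cost 10+3+6=19, value 42+24+18=84
- B+D+F: cost 10+3+6=19, value 32+24+18=74
- A+C+D: cost 2+10+3=15, value 3+42+24=69
- C+D: cost 10+3=13, value 42+24=66
- A+C+F: cost 2+10+6=18, value 3+42+18=63
Best: 84 util.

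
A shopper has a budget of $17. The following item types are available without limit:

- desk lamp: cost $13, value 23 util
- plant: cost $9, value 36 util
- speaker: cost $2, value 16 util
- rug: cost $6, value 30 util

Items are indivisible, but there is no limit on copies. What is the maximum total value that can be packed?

128 util

Best value-per-unit is speaker at 16/2, and filling with it alone uses cost 8×2=16. No mix of the others beats 8×16 = 128.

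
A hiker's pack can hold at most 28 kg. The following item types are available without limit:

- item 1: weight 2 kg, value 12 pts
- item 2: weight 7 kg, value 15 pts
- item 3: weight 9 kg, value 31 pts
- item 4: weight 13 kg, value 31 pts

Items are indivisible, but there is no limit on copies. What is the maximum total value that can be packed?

168 pts

Best value-per-unit is item 1 at 12/2, and filling with it alone uses weight 14×2=28. No mix of the others beats 14×12 = 168.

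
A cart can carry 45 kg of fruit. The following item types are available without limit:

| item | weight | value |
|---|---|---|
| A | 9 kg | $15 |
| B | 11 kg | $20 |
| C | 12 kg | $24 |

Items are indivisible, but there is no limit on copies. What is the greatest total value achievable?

$87

Best value-per-unit is C at 24/12; filling with it alone gives 3×24 = 72.
Optimal mix: 1×A + 3×C → weight 45, value 87.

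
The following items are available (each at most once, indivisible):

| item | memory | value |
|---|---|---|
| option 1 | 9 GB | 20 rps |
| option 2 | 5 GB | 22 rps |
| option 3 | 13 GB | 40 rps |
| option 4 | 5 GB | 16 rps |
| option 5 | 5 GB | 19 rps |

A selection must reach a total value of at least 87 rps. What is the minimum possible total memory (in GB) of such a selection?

28

Subsets with value ≥ 87, sorted by total memory:
- option 2+option 3+option 4+option 5: memory 28, value 97
- option 1+option 2+option 3+option 5: memory 32, value 101
- option 1+option 2+option 3+option 4: memory 32, value 98
Minimum memory: 28 GB.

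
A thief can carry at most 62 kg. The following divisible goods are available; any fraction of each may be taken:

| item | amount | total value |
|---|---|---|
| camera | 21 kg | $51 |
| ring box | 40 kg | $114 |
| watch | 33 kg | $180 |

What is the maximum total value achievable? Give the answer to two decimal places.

262.65

Take in order of value per unit:
- watch (180/33 per unit): all 33 → value 180, running total 180.00
- ring box (114/40 per unit): 29 of 40 → value 29×114/40 = 82.6500, running total 262.65
Total 262.65.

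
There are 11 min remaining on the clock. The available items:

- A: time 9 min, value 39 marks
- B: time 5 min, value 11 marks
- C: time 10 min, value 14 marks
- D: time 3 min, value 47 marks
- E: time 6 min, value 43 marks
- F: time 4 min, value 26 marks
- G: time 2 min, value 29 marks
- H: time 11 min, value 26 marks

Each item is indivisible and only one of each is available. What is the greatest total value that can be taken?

Check high-value combinations within 11 min:
- D+E+G: time 3+6+2=11, value 47+43+29=119
- D+F+G: time 3+4+2=9, value 47+26+29=102
- D+E: time 3+6=9, value 47+43=90
- B+D+G: time 5+3+2=10, value 11+47+29=87
- D+G: time 3+2=5, value 47+29=76
Best: 119 marks.

119 marks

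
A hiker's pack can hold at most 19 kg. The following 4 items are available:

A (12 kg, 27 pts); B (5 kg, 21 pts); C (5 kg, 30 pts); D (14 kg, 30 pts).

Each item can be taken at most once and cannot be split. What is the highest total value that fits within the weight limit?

This is a 0/1 knapsack; check combinations near the capacity.
- C+D: weight 5+14=19, value 30+30=60
- A+C: weight 12+5=17, value 27+30=57
- B+C: weight 5+5=10, value 21+30=51
- B+D: weight 5+14=19, value 21+30=51
- A+B: weight 12+5=17, value 27+21=48
Best: 60 pts.

60 pts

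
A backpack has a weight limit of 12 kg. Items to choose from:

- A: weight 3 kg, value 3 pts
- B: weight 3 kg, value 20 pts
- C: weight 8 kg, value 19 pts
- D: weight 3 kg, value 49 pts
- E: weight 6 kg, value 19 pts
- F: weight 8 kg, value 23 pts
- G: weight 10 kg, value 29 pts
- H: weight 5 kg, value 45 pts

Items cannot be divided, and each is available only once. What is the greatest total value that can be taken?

114 pts

This is a 0/1 knapsack; check combinations near the capacity.
- B+D+H: weight 3+3+5=11, value 20+49+45=114
- A+D+H: weight 3+3+5=11, value 3+49+45=97
- D+H: weight 3+5=8, value 49+45=94
Best: 114 pts.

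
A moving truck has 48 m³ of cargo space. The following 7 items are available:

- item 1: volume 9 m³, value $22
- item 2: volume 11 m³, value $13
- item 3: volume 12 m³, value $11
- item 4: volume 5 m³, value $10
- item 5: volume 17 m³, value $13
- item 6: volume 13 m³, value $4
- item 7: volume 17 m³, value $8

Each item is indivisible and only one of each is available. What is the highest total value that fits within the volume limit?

Check high-value combinations within 48 m³:
- item 1+item 2+item 4+item 5: volume 9+11+5+17=42, value 22+13+10+13=58
- item 1+item 2+item 3+item 4: volume 9+11+12+5=37, value 22+13+11+10=56
- item 1+item 3+item 4+item 5: volume 9+12+5+17=43, value 22+11+10+13=56
Best: $58.

$58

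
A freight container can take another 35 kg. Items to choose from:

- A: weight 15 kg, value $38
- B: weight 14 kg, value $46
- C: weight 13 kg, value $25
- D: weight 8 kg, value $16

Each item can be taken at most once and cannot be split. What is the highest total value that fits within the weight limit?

Check high-value combinations within 35 kg:
- B+C+D: weight 14+13+8=35, value 46+25+16=87
- A+B: weight 15+14=29, value 38+46=84
- B+C: weight 14+13=27, value 46+25=71
- A+C: weight 15+13=28, value 38+25=63
Best: $87.

$87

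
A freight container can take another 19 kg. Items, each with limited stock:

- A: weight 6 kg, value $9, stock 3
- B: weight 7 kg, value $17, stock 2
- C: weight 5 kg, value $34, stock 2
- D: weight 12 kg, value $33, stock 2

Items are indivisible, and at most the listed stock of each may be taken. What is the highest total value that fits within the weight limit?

Best selections within weight 19 and stock limits:
- 1×B + 2×C: weight 17, value 85
- 1×A + 2×C: weight 16, value 77
- 2×C: weight 10, value 68
- 2×B + 1×C: weight 19, value 68
Best: $85.

$85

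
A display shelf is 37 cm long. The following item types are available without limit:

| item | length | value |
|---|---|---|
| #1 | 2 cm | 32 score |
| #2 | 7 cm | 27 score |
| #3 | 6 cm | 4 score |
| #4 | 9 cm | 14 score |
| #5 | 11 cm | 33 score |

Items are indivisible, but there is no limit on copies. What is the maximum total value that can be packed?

Best value-per-unit is #1 at 32/2, and filling with it alone uses length 18×2=36. No mix of the others beats 18×32 = 576.

576 score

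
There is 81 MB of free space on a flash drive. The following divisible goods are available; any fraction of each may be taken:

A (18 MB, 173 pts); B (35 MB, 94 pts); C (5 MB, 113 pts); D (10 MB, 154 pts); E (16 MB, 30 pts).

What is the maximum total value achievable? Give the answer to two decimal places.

558.38

Take in order of value per unit:
- C (113/5 per unit): all 5 → value 113, running total 113.00
- D (154/10 per unit): all 10 → value 154, running total 267.00
- A (173/18 per unit): all 18 → value 173, running total 440.00
- B (94/35 per unit): all 35 → value 94, running total 534.00
- E (30/16 per unit): 13 of 16 → value 13×30/16 = 24.3750, running total 558.38
Total 558.38.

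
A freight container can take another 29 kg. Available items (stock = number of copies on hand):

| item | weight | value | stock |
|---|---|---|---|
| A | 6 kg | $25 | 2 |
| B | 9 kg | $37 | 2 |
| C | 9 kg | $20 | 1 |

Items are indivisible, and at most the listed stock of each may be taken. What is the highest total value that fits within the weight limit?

Best selections within weight 29 and stock limits:
- 1×A + 2×B: weight 24, value 99
- 2×B + 1×C: weight 27, value 94
- 2×A + 1×B: weight 21, value 87
Best: $99.

$99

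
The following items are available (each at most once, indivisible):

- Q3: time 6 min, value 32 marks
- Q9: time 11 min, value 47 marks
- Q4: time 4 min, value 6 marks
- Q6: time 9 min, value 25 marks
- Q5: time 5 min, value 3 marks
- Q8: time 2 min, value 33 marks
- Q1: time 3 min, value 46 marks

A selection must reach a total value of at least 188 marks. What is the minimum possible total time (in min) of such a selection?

35

Subsets with value ≥ 188, sorted by total time:
- Q3+Q9+Q4+Q6+Q8+Q1: time 35, value 189
- Q3+Q9+Q4+Q6+Q5+Q8+Q1: time 40, value 192
Minimum time: 35 min.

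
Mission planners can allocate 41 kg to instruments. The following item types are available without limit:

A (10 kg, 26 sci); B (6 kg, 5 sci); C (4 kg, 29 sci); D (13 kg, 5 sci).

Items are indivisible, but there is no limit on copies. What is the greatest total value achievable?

290 sci

Best value-per-unit is C at 29/4, and filling with it alone uses mass 10×4=40. No mix of the others beats 10×29 = 290.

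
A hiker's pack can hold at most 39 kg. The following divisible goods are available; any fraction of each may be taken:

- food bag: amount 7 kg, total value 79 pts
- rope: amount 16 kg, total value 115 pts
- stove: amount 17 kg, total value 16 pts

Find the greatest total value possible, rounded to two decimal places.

Take in order of value per unit:
- food bag (79/7 per unit): all 7 → value 79, running total 79.00
- rope (115/16 per unit): all 16 → value 115, running total 194.00
- stove (16/17 per unit): 16 of 17 → value 16×16/17 = 15.0588, running total 209.06
Total 209.06.

209.06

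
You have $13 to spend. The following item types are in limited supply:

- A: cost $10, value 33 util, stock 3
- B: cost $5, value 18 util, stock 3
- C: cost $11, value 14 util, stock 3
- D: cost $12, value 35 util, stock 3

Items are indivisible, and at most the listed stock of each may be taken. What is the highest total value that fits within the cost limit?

36 util

Top feasible selections:
- 2×B: cost 10, value 36
- 1×D: cost 12, value 35
- 1×A: cost 10, value 33
- 1×B: cost 5, value 18
Best: 36 util.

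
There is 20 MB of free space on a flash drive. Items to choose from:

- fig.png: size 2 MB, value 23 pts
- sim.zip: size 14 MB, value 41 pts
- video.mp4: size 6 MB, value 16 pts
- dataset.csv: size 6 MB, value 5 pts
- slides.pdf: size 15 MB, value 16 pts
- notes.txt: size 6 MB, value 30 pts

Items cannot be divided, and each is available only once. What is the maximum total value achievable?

Check high-value combinations within 20 MB:
- fig.png+video.mp4+dataset.csv+notes.txt: size 2+6+6+6=20, value 23+16+5+30=74
- sim.zip+notes.txt: size 14+6=20, value 41+30=71
- fig.png+video.mp4+notes.txt: size 2+6+6=14, value 23+16+30=69
- fig.png+sim.zip: size 2+14=16, value 23+41=64
- fig.png+dataset.csv+notes.txt: size 2+6+6=14, value 23+5+30=58
Best: 74 pts.

74 pts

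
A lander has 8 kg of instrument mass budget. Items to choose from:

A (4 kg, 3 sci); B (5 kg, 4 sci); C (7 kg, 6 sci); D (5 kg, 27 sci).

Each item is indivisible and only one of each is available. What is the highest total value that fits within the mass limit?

Check high-value combinations within 8 kg:
- D: mass 5, value 27
- C: mass 7, value 6
- B: mass 5, value 4
Best: 27 sci.

27 sci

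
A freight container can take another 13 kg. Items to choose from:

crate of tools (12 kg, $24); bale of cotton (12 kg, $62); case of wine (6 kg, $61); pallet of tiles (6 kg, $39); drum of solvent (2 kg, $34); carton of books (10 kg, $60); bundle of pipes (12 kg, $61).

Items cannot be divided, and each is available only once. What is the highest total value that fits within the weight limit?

Check high-value combinations within 13 kg:
- case of wine+pallet of tiles: weight 6+6=12, value 61+39=100
- case of wine+drum of solvent: weight 6+2=8, value 61+34=95
- drum of solvent+carton of books: weight 2+10=12, value 34+60=94
- pallet of tiles+drum of solvent: weight 6+2=8, value 39+34=73
- bale of cotton: weight 12, value 62
Best: $100.

$100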